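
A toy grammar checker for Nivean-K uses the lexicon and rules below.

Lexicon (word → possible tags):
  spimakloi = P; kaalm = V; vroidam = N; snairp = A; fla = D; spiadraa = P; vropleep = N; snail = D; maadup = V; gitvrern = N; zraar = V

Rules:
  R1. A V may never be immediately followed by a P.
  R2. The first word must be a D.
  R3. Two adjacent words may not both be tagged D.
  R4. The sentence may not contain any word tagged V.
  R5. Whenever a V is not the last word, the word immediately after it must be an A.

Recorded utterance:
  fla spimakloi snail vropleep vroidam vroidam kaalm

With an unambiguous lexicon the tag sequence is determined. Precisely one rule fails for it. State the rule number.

Fixed tagging: D P D N N N V.
Applying the rules: R1 ok, R2 ok, R3 ok, R4 fails, R5 ok.
Only rule 4 fails.

4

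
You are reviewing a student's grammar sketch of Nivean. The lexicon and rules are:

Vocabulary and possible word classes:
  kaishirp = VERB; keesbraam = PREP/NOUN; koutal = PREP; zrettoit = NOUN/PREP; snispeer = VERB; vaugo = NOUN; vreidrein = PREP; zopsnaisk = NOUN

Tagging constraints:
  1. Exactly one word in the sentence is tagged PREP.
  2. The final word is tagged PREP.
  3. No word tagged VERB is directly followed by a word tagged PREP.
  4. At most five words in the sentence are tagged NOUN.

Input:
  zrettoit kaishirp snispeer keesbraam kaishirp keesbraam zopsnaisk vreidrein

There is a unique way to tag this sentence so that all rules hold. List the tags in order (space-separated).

Candidates per position — 1:zrettoit {NOUN,PREP}; 2:kaishirp {VERB}; 3:snispeer {VERB}; 4:keesbraam {PREP,NOUN}; 5:kaishirp {VERB}; 6:keesbraam {PREP,NOUN}; 7:zopsnaisk {NOUN}; 8:vreidrein {PREP}.
At position 1, choosing PREP makes rule 1 impossible to satisfy; hence NOUN.
At position 4, choosing PREP makes rule 1 impossible to satisfy; hence NOUN.
At position 6, choosing PREP makes rule 1 impossible to satisfy; hence NOUN.
That leaves exactly one tagging: NOUN VERB VERB NOUN VERB NOUN NOUN PREP.
Rule-by-rule: rule 1 ok; rule 2 ok; rule 3 ok; rule 4 ok.

NOUN VERB VERB NOUN VERB NOUN NOUN PREP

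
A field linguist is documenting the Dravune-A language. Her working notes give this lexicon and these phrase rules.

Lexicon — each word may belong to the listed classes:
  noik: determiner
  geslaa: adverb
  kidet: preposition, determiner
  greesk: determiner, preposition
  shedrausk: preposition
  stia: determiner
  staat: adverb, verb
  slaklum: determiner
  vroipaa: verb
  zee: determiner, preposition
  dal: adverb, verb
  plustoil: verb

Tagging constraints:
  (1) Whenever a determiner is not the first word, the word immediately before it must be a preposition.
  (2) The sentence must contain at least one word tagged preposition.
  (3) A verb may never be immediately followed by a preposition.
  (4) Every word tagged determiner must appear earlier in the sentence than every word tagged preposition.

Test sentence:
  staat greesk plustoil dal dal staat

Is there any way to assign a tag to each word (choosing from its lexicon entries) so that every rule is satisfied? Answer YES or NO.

YES

Candidates per position — 1:staat {adverb,verb}; 2:greesk {determiner,preposition}; 3:plustoil {verb}; 4:dal {adverb,verb}; 5:dal {adverb,verb}; 6:staat {adverb,verb}.
One satisfying assignment: adverb preposition verb adverb adverb adverb.
Verifying each rule — rule 1 holds; rule 2 holds; rule 3 holds; rule 4 holds.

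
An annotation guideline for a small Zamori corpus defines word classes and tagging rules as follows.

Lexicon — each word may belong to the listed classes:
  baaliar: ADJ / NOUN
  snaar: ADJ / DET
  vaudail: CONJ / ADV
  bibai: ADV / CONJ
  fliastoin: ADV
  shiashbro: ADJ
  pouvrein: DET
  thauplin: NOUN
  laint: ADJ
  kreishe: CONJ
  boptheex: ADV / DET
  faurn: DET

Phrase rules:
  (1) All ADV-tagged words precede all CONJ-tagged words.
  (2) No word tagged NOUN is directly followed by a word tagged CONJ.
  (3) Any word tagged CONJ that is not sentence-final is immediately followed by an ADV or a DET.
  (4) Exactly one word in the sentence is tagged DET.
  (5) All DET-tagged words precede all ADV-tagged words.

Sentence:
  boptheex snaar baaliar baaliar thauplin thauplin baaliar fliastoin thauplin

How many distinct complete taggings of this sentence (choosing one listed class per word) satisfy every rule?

Candidates per position — 1:boptheex {ADV,DET}; 2:snaar {ADJ,DET}; 3:baaliar {ADJ,NOUN}; 4:baaliar {ADJ,NOUN}; 5:thauplin {NOUN}; 6:thauplin {NOUN}; 7:baaliar {ADJ,NOUN}; 8:fliastoin {ADV}; 9:thauplin {NOUN}.
There are 32 candidate sequences in total.
Checking each against the rules leaves 8 sequences.
Count = 8.

8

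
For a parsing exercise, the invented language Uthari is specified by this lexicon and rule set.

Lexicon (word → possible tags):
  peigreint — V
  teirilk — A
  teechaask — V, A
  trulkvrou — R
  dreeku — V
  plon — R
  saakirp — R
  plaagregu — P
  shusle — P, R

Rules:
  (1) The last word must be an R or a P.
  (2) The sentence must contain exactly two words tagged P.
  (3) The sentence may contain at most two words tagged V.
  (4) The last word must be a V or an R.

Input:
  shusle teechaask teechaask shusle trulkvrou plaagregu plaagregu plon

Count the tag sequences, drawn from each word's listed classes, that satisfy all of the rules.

4

Candidates per position — 1:shusle {P,R}; 2:teechaask {V,A}; 3:teechaask {V,A}; 4:shusle {P,R}; 5:trulkvrou {R}; 6:plaagregu {P}; 7:plaagregu {P}; 8:plon {R}.
There are 16 candidate sequences in total.
The sequences that satisfy every rule: R V V R R P P R; R V A R R P P R; R A V R R P P R; R A A R R P P R.
Count = 4.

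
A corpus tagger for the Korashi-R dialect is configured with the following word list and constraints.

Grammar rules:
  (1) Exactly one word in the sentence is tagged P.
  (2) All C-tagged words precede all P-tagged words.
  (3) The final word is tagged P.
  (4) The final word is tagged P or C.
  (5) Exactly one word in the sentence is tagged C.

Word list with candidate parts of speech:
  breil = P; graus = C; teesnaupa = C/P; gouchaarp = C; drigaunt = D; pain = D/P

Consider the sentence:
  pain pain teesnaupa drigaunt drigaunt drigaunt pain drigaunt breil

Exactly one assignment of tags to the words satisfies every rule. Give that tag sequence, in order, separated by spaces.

Candidates per position — 1:pain {D,P}; 2:pain {D,P}; 3:teesnaupa {C,P}; 4:drigaunt {D}; 5:drigaunt {D}; 6:drigaunt {D}; 7:pain {D,P}; 8:drigaunt {D}; 9:breil {P}.
Position 1: tagging it P would leave rule 1 unsatisfiable, so it must be D.
Position 2: tagging it P would leave rule 1 unsatisfiable, so it must be D.
Position 3: tagging it P would leave rule 1 unsatisfiable, so it must be C.
Position 7: tagging it P would leave rule 1 unsatisfiable, so it must be D.
That leaves exactly one tagging: D D C D D D D D P.
Check: rule 1 holds; rule 2 holds; rule 3 holds; rule 4 holds; rule 5 holds.

D D C D D D D D P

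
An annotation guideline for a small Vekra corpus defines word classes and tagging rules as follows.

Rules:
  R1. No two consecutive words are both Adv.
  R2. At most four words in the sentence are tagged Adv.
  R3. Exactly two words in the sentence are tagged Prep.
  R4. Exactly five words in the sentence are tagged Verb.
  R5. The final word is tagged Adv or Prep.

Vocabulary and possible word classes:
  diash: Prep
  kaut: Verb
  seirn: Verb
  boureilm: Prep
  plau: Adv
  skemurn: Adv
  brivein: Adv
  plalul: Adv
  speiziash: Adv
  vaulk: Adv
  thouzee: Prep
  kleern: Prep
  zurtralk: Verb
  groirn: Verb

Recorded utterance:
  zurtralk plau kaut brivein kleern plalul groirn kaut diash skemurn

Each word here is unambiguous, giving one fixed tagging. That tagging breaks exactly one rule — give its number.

4

Fixed tagging: Verb Adv Verb Adv Prep Adv Verb Verb Prep Adv.
Rule check: R1 ok, R2 ok, R3 ok, R4 fails, R5 ok.
Only rule 4 fails.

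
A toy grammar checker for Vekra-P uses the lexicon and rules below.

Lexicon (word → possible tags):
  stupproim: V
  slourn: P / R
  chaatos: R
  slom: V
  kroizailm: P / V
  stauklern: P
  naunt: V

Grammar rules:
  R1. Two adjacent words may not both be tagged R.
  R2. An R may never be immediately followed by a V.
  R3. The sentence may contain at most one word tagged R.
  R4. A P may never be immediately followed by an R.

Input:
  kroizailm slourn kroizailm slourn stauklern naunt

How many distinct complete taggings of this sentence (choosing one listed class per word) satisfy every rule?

Candidates per position — 1:kroizailm {P,V}; 2:slourn {P,R}; 3:kroizailm {P,V}; 4:slourn {P,R}; 5:stauklern {P}; 6:naunt {V}.
There are 16 candidate sequences in total.
Checking each against the rules leaves 7 sequences.
Count = 7.

7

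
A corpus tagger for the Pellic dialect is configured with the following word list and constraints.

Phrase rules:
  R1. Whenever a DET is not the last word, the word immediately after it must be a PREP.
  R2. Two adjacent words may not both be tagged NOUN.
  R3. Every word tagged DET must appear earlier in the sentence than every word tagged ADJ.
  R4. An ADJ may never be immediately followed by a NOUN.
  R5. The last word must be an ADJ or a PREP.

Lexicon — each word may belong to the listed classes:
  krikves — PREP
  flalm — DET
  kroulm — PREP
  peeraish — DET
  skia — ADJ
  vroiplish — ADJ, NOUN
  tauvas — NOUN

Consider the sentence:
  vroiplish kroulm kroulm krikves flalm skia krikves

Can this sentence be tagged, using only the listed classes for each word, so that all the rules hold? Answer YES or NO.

NO

Candidates per position — 1:vroiplish {ADJ,NOUN}; 2:kroulm {PREP}; 3:kroulm {PREP}; 4:krikves {PREP}; 5:flalm {DET}; 6:skia {ADJ}; 7:krikves {PREP}.
Rule 1 cannot be satisfied by any choice of tags from the lexicon.
So there is no consistent tagging.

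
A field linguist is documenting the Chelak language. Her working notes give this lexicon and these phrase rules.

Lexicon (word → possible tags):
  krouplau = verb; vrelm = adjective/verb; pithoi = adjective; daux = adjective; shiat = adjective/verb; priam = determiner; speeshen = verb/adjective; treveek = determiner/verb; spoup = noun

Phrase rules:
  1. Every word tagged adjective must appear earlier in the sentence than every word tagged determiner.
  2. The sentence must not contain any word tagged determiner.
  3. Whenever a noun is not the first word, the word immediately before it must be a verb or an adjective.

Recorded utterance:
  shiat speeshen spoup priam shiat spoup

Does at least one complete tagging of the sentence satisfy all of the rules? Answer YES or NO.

NO

Candidates per position — 1:shiat {adjective,verb}; 2:speeshen {verb,adjective}; 3:spoup {noun}; 4:priam {determiner}; 5:shiat {adjective,verb}; 6:spoup {noun}.
Rule 2 cannot be satisfied by any choice of tags from the lexicon.
So there is no consistent tagging.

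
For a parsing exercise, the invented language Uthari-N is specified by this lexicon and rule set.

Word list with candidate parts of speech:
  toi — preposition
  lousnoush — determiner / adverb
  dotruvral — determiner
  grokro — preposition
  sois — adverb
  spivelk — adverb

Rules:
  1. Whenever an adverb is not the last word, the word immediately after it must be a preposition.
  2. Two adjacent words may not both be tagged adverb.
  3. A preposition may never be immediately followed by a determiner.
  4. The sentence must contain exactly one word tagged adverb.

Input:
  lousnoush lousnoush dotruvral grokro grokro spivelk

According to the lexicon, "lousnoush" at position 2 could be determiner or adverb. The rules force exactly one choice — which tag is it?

determiner

Candidates per position — 1:lousnoush {determiner,adverb}; 2:lousnoush {determiner,adverb}; 3:dotruvral {determiner}; 4:grokro {preposition}; 5:grokro {preposition}; 6:spivelk {adverb}.
Word 1 cannot be adverb — rule 1 would then fail for every completion. It is determiner.
Word 2 cannot be adverb — rule 1 would then fail for every completion. It is determiner.
So the tagging must be: determiner determiner determiner preposition preposition adverb.
Rule-by-rule: rule 1 satisfied; rule 2 satisfied; rule 3 satisfied; rule 4 satisfied.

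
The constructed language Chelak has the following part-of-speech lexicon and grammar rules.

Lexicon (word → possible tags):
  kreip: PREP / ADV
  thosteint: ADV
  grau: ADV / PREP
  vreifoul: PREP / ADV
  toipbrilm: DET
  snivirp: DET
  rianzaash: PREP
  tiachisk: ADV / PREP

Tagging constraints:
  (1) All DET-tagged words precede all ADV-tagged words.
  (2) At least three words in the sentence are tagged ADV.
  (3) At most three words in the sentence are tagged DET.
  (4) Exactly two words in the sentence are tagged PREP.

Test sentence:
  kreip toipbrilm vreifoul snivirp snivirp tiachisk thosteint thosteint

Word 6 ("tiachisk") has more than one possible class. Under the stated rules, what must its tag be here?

Candidates per position — 1:kreip {PREP,ADV}; 2:toipbrilm {DET}; 3:vreifoul {PREP,ADV}; 4:snivirp {DET}; 5:snivirp {DET}; 6:tiachisk {ADV,PREP}; 7:thosteint {ADV}; 8:thosteint {ADV}.
At position 1, choosing ADV makes rule 1 impossible to satisfy; hence PREP.
At position 3, choosing ADV makes rule 1 impossible to satisfy; hence PREP.
At position 6, choosing PREP makes rule 2 impossible to satisfy; hence ADV.
The only consistent sequence is: PREP DET PREP DET DET ADV ADV ADV.
Verifying each rule — rule 1 holds; rule 2 holds; rule 3 holds; rule 4 holds.

ADV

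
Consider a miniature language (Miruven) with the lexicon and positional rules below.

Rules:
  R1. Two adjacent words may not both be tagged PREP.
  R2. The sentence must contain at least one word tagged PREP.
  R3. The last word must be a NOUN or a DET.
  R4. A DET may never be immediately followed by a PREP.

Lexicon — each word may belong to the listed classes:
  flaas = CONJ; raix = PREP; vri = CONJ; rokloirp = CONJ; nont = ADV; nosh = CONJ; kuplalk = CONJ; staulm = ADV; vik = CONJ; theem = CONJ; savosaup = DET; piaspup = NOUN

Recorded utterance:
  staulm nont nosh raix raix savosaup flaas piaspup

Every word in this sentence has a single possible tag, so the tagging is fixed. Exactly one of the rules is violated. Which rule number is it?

Fixed tagging: ADV ADV CONJ PREP PREP DET CONJ NOUN.
Rule check: R1 fail, R2 pass, R3 pass, R4 pass.
Only rule 1 fails.

1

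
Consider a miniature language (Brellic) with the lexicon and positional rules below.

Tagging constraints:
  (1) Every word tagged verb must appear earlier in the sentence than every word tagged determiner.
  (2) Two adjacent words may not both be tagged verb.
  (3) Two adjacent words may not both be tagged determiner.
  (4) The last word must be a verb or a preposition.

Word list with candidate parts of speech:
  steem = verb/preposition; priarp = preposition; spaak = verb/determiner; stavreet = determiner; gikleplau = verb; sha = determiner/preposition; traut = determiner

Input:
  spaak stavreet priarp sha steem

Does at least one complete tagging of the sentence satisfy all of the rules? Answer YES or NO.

YES

Candidates per position — 1:spaak {verb,determiner}; 2:stavreet {determiner}; 3:priarp {preposition}; 4:sha {determiner,preposition}; 5:steem {verb,preposition}.
One satisfying assignment: verb determiner preposition determiner preposition.
Verifying each rule — rule 1 ok; rule 2 ok; rule 3 ok; rule 4 ok.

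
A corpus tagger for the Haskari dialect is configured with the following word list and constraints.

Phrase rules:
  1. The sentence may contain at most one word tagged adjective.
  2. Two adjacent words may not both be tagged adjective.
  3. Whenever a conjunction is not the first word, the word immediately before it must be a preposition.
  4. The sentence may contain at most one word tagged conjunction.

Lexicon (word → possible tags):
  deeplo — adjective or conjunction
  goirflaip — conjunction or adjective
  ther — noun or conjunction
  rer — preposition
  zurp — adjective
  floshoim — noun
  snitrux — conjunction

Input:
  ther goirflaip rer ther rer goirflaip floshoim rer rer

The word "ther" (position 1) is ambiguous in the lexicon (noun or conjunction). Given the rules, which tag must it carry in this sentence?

noun

Candidates per position — 1:ther {noun,conjunction}; 2:goirflaip {conjunction,adjective}; 3:rer {preposition}; 4:ther {noun,conjunction}; 5:rer {preposition}; 6:goirflaip {conjunction,adjective}; 7:floshoim {noun}; 8:rer {preposition}; 9:rer {preposition}.
At position 2, choosing conjunction makes rule 3 impossible to satisfy; hence adjective.
At position 6, choosing adjective makes rule 1 impossible to satisfy; hence conjunction.
At position 1, choosing conjunction makes rule 4 impossible to satisfy; hence noun.
At position 4, choosing conjunction makes rule 4 impossible to satisfy; hence noun.
The only consistent sequence is: noun adjective preposition noun preposition conjunction noun preposition preposition.
Rule-by-rule: rule 1 satisfied; rule 2 satisfied; rule 3 satisfied; rule 4 satisfied.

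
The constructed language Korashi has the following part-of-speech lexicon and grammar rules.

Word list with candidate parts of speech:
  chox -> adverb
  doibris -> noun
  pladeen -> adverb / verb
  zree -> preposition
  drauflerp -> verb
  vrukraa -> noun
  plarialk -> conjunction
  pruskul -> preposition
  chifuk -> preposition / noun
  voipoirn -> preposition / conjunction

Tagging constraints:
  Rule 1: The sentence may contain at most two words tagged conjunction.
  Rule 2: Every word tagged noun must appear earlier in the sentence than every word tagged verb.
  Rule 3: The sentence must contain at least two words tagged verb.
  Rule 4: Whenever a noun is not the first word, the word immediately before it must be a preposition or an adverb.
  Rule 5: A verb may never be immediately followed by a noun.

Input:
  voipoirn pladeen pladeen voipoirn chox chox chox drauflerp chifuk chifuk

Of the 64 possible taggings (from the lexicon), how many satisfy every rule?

12

Candidates per position — 1:voipoirn {preposition,conjunction}; 2:pladeen {adverb,verb}; 3:pladeen {adverb,verb}; 4:voipoirn {preposition,conjunction}; 5:chox {adverb}; 6:chox {adverb}; 7:chox {adverb}; 8:drauflerp {verb}; 9:chifuk {preposition,noun}; 10:chifuk {preposition,noun}.
There are 64 candidate sequences in total.
Checking each against the rules leaves 12 sequences.
Count = 12.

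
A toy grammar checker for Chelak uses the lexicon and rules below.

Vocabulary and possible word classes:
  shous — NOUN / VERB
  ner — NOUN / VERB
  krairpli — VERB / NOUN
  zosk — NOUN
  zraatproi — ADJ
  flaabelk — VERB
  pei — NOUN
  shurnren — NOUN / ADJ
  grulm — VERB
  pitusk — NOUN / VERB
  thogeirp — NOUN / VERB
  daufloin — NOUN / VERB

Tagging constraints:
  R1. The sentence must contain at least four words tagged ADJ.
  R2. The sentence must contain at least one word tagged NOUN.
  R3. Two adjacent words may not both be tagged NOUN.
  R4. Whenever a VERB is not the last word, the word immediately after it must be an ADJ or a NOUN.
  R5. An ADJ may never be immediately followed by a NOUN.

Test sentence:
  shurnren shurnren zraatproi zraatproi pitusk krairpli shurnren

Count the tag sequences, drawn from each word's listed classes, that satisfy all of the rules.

Candidates per position — 1:shurnren {NOUN,ADJ}; 2:shurnren {NOUN,ADJ}; 3:zraatproi {ADJ}; 4:zraatproi {ADJ}; 5:pitusk {NOUN,VERB}; 6:krairpli {VERB,NOUN}; 7:shurnren {NOUN,ADJ}.
There are 32 candidate sequences in total.
The sequences that satisfy every rule: NOUN ADJ ADJ ADJ VERB NOUN ADJ; ADJ ADJ ADJ ADJ VERB NOUN ADJ.
Count = 2.

2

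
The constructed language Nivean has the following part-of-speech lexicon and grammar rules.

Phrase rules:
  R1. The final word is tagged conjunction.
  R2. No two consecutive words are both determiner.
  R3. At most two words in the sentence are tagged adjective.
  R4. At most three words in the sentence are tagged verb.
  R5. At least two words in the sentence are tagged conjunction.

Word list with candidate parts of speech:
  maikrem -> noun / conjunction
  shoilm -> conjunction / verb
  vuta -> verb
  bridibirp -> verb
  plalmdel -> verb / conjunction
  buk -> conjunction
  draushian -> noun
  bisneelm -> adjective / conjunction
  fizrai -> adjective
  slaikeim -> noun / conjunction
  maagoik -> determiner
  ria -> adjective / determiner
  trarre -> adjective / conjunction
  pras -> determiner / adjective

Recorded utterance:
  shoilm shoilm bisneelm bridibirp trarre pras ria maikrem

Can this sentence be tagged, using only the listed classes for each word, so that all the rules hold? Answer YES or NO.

Candidates per position — 1:shoilm {conjunction,verb}; 2:shoilm {conjunction,verb}; 3:bisneelm {adjective,conjunction}; 4:bridibirp {verb}; 5:trarre {adjective,conjunction}; 6:pras {determiner,adjective}; 7:ria {adjective,determiner}; 8:maikrem {noun,conjunction}.
One satisfying assignment: conjunction conjunction conjunction verb conjunction adjective adjective conjunction.
Rule-by-rule: rule 1 ok; rule 2 ok; rule 3 ok; rule 4 ok; rule 5 ok.

YES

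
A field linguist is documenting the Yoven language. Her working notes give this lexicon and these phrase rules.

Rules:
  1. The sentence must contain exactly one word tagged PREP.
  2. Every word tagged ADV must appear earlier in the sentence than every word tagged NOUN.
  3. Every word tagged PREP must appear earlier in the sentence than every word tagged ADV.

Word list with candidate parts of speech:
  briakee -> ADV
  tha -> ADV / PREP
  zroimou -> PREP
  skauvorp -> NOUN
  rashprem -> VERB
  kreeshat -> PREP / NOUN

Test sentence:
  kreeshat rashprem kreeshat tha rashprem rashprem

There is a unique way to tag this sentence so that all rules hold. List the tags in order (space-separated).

NOUN VERB NOUN PREP VERB VERB

Candidates per position — 1:kreeshat {PREP,NOUN}; 2:rashprem {VERB}; 3:kreeshat {PREP,NOUN}; 4:tha {ADV,PREP}; 5:rashprem {VERB}; 6:rashprem {VERB}.
The remaining ambiguous positions (1, 3, 4) are resolved jointly — only one combination satisfies every rule.
That leaves exactly one tagging: NOUN VERB NOUN PREP VERB VERB.
Checking: rule 1 ok; rule 2 ok; rule 3 ok.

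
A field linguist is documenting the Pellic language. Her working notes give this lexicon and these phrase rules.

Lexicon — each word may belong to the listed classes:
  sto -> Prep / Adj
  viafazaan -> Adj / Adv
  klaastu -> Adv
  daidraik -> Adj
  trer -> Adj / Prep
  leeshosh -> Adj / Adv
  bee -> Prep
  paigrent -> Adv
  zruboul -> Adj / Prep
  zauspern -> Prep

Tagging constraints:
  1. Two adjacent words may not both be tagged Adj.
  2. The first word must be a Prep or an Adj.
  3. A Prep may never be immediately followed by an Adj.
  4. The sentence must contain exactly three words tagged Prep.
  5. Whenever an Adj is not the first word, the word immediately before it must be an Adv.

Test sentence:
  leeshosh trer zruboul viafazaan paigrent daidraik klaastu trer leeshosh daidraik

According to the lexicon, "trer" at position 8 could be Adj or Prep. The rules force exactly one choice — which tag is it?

Candidates per position — 1:leeshosh {Adj,Adv}; 2:trer {Adj,Prep}; 3:zruboul {Adj,Prep}; 4:viafazaan {Adj,Adv}; 5:paigrent {Adv}; 6:daidraik {Adj}; 7:klaastu {Adv}; 8:trer {Adj,Prep}; 9:leeshosh {Adj,Adv}; 10:daidraik {Adj}.
At position 1, choosing Adv makes rule 2 impossible to satisfy; hence Adj.
At position 2, choosing Adj makes rule 1 impossible to satisfy; hence Prep.
At position 3, choosing Adj makes rule 3 impossible to satisfy; hence Prep.
At position 4, choosing Adj makes rule 3 impossible to satisfy; hence Adv.
At position 8, choosing Adj makes rule 4 impossible to satisfy; hence Prep.
At position 9, choosing Adj makes rule 1 impossible to satisfy; hence Adv.
The unique satisfying tagging is: Adj Prep Prep Adv Adv Adj Adv Prep Adv Adj.
Checking: rule 1 holds; rule 2 holds; rule 3 holds; rule 4 holds; rule 5 holds.

Prep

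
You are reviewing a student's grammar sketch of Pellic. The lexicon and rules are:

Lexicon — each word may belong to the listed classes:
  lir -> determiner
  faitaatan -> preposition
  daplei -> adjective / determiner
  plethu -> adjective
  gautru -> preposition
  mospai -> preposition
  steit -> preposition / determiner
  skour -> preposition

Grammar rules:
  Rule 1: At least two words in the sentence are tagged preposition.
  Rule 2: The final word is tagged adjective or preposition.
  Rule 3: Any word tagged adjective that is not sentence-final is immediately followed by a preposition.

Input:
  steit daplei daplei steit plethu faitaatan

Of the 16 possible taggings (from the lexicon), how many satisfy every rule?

Candidates per position — 1:steit {preposition,determiner}; 2:daplei {adjective,determiner}; 3:daplei {adjective,determiner}; 4:steit {preposition,determiner}; 5:plethu {adjective}; 6:faitaatan {preposition}.
There are 16 candidate sequences in total.
The sequences that satisfy every rule: preposition determiner adjective preposition adjective preposition; preposition determiner determiner preposition adjective preposition; preposition determiner determiner determiner adjective preposition; determiner determiner adjective preposition adjective preposition; determiner determiner determiner preposition adjective preposition.
Count = 5.

5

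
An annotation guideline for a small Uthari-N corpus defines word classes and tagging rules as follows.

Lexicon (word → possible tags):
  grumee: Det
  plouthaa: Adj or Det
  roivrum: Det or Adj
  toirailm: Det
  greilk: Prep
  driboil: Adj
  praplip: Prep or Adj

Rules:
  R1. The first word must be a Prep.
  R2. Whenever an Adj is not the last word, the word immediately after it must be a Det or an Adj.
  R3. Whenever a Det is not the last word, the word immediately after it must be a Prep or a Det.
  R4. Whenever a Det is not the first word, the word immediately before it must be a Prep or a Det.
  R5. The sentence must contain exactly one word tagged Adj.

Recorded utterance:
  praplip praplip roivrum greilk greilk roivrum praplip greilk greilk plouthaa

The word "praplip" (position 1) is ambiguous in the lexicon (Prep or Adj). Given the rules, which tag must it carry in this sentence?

Candidates per position — 1:praplip {Prep,Adj}; 2:praplip {Prep,Adj}; 3:roivrum {Det,Adj}; 4:greilk {Prep}; 5:greilk {Prep}; 6:roivrum {Det,Adj}; 7:praplip {Prep,Adj}; 8:greilk {Prep}; 9:greilk {Prep}; 10:plouthaa {Adj,Det}.
Position 1: tagging it Adj would leave rule 1 unsatisfiable, so it must be Prep.
Position 3: tagging it Adj would leave rule 2 unsatisfiable, so it must be Det.
Position 6: tagging it Adj would leave rule 2 unsatisfiable, so it must be Det.
Position 7: tagging it Adj would leave rule 2 unsatisfiable, so it must be Prep.
Position 2: tagging it Adj would leave rule 4 unsatisfiable, so it must be Prep.
Position 10: tagging it Det would leave rule 5 unsatisfiable, so it must be Adj.
So the tagging must be: Prep Prep Det Prep Prep Det Prep Prep Prep Adj.
Verifying each rule — rule 1 holds; rule 2 holds; rule 3 holds; rule 4 holds; rule 5 holds.

Prep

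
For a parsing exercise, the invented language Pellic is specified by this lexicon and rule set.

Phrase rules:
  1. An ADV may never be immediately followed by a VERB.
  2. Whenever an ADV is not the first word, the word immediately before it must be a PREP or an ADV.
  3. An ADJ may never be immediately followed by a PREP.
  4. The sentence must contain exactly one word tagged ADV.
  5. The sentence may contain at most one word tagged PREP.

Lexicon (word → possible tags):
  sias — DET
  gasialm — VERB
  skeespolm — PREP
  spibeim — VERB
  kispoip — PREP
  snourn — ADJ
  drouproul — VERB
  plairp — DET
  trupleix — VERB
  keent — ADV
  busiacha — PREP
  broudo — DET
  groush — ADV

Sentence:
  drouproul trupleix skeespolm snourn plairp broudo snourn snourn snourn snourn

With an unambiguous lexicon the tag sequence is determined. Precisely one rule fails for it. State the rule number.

4

Fixed tagging: VERB VERB PREP ADJ DET DET ADJ ADJ ADJ ADJ.
Checking each rule: R1 ✓, R2 ✓, R3 ✓, R4 ✗, R5 ✓.
Only rule 4 fails.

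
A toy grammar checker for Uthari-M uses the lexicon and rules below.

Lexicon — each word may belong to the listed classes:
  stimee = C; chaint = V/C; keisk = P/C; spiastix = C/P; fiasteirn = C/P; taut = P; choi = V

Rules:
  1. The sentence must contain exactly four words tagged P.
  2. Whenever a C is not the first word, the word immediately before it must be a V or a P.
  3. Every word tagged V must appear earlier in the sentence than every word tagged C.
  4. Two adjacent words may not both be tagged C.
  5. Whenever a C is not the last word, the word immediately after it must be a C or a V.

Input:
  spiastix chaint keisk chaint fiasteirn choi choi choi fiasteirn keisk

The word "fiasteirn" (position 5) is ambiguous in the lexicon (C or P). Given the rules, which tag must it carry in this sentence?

P

Candidates per position — 1:spiastix {C,P}; 2:chaint {V,C}; 3:keisk {P,C}; 4:chaint {V,C}; 5:fiasteirn {C,P}; 6:choi {V}; 7:choi {V}; 8:choi {V}; 9:fiasteirn {C,P}; 10:keisk {P,C}.
Position 1: C is ruled out by rule 3; that leaves P.
Position 2: C is ruled out by rule 3; that leaves V.
Position 3: C is ruled out by rule 3; that leaves P.
Position 4: C is ruled out by rule 3; that leaves V.
Position 5: C is ruled out by rule 3; that leaves P.
The remaining ambiguous positions (9, 10) are resolved jointly — only one combination satisfies every rule.
The only consistent sequence is: P V P V P V V V P C.
Checking: rule 1 holds; rule 2 holds; rule 3 holds; rule 4 holds; rule 5 holds.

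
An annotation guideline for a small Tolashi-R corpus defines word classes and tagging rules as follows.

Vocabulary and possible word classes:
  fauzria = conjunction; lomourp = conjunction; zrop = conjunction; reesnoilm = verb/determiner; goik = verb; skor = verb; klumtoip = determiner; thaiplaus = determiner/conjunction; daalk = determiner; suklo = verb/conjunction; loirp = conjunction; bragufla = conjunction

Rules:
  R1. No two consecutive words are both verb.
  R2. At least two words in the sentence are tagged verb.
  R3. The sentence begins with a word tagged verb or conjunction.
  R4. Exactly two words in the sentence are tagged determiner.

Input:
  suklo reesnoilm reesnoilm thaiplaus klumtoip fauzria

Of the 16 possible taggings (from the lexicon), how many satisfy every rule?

1

Candidates per position — 1:suklo {verb,conjunction}; 2:reesnoilm {verb,determiner}; 3:reesnoilm {verb,determiner}; 4:thaiplaus {determiner,conjunction}; 5:klumtoip {determiner}; 6:fauzria {conjunction}.
There are 16 candidate sequences in total.
The sequences that satisfy every rule: verb determiner verb conjunction determiner conjunction.
Count = 1.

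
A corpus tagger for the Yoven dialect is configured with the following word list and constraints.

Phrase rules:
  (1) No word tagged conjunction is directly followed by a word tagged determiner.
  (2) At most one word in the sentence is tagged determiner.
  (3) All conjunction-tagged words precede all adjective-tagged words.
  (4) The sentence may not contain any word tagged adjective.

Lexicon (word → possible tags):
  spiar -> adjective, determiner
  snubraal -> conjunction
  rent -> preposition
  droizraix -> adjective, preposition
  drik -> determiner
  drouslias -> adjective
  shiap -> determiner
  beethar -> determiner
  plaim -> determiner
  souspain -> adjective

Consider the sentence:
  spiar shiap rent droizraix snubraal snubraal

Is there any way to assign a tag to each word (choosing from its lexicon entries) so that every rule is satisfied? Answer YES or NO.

NO

Candidates per position — 1:spiar {adjective,determiner}; 2:shiap {determiner}; 3:rent {preposition}; 4:droizraix {adjective,preposition}; 5:snubraal {conjunction}; 6:snubraal {conjunction}.
Every candidate sequence violates at least one rule; no consistent tagging exists.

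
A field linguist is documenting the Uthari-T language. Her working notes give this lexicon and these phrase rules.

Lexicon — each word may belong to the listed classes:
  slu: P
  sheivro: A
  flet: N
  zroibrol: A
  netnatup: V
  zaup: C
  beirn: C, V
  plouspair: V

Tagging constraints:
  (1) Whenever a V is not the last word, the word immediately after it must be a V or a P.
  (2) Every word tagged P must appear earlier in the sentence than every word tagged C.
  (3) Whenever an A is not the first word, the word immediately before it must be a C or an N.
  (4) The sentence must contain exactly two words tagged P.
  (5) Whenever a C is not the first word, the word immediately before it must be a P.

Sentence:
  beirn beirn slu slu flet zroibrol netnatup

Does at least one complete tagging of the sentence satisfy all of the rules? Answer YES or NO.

Candidates per position — 1:beirn {C,V}; 2:beirn {C,V}; 3:slu {P}; 4:slu {P}; 5:flet {N}; 6:zroibrol {A}; 7:netnatup {V}.
One satisfying assignment: V V P P N A V.
Rule-by-rule: rule 1 holds; rule 2 holds; rule 3 holds; rule 4 holds; rule 5 holds.

YES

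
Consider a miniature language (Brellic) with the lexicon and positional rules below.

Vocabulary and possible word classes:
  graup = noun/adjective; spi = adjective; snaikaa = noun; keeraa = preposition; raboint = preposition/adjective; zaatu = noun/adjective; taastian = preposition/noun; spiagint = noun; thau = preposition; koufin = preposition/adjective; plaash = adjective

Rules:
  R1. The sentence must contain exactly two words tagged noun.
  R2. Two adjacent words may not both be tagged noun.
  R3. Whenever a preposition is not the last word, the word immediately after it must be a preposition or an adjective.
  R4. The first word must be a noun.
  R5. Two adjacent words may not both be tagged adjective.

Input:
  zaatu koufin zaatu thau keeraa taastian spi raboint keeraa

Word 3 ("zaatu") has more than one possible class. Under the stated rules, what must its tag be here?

noun

Candidates per position — 1:zaatu {noun,adjective}; 2:koufin {preposition,adjective}; 3:zaatu {noun,adjective}; 4:thau {preposition}; 5:keeraa {preposition}; 6:taastian {preposition,noun}; 7:spi {adjective}; 8:raboint {preposition,adjective}; 9:keeraa {preposition}.
Position 1: adjective is ruled out by rule 4; that leaves noun.
Position 6: noun is ruled out by rule 3; that leaves preposition.
Position 8: adjective is ruled out by rule 5; that leaves preposition.
Position 3: adjective is ruled out by rule 1; that leaves noun.
Position 2: preposition is ruled out by rule 3; that leaves adjective.
The only consistent sequence is: noun adjective noun preposition preposition preposition adjective preposition preposition.
Checking: rule 1 satisfied; rule 2 satisfied; rule 3 satisfied; rule 4 satisfied; rule 5 satisfied.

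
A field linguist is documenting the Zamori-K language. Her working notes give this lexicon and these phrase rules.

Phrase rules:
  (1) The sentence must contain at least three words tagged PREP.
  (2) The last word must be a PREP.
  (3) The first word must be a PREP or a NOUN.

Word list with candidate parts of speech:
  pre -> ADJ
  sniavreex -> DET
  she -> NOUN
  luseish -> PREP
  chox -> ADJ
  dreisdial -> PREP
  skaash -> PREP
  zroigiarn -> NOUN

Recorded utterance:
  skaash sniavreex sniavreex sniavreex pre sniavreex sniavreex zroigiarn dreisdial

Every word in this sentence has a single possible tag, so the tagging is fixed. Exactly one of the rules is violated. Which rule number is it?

Fixed tagging: PREP DET DET DET ADJ DET DET NOUN PREP.
Applying the rules: R1 ✗, R2 ✓, R3 ✓.
Only rule 1 fails.

1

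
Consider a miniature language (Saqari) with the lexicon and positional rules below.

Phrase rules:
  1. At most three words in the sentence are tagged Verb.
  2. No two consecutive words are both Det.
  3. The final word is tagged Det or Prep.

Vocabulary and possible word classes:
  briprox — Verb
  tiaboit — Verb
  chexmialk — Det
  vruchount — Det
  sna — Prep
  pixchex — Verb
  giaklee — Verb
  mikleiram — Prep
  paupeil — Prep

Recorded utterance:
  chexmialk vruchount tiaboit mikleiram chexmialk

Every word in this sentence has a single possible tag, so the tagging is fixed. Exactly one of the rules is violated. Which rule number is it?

Fixed tagging: Det Det Verb Prep Det.
Checking each rule: R1 pass, R2 fail, R3 pass.
Only rule 2 fails.

2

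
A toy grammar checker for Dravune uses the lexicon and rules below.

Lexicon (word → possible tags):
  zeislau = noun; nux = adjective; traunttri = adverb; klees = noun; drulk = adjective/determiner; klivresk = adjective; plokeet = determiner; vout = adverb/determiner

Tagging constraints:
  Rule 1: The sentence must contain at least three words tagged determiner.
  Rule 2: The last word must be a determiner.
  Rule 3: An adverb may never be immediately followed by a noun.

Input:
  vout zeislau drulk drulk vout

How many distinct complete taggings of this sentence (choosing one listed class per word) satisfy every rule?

3

Candidates per position — 1:vout {adverb,determiner}; 2:zeislau {noun}; 3:drulk {adjective,determiner}; 4:drulk {adjective,determiner}; 5:vout {adverb,determiner}.
There are 16 candidate sequences in total.
The sequences that satisfy every rule: determiner noun adjective determiner determiner; determiner noun determiner adjective determiner; determiner noun determiner determiner determiner.
Count = 3.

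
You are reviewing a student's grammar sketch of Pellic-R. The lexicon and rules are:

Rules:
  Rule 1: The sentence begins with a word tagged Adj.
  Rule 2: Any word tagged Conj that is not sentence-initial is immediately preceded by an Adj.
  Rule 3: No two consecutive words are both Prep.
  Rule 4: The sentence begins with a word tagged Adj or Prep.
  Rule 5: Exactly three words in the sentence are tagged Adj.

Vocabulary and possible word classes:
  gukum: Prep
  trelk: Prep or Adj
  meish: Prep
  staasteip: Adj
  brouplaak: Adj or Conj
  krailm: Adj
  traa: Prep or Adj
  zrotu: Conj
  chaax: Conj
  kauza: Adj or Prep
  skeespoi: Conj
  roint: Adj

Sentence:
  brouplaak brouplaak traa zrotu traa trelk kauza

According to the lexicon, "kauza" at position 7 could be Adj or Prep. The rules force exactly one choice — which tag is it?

Candidates per position — 1:brouplaak {Adj,Conj}; 2:brouplaak {Adj,Conj}; 3:traa {Prep,Adj}; 4:zrotu {Conj}; 5:traa {Prep,Adj}; 6:trelk {Prep,Adj}; 7:kauza {Adj,Prep}.
Position 1: tagging it Conj would leave rule 1 unsatisfiable, so it must be Adj.
Position 3: tagging it Prep would leave rule 2 unsatisfiable, so it must be Adj.
Position 7: the remaining choice is settled jointly with positions 2, 5, 6 — only Prep at position 7 is part of a tagging that satisfies every rule.
The only consistent sequence is: Adj Conj Adj Conj Prep Adj Prep.
Check: rule 1 satisfied; rule 2 satisfied; rule 3 satisfied; rule 4 satisfied; rule 5 satisfied.

Prep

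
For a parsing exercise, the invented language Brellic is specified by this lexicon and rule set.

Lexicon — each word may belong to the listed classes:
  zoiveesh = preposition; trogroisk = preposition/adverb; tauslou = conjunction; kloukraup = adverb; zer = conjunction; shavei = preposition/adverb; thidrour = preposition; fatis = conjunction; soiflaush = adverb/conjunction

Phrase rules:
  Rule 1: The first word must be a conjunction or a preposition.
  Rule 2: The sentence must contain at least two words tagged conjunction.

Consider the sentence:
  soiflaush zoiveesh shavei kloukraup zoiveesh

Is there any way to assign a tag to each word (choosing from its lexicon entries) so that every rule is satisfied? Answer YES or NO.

NO

Candidates per position — 1:soiflaush {adverb,conjunction}; 2:zoiveesh {preposition}; 3:shavei {preposition,adverb}; 4:kloukraup {adverb}; 5:zoiveesh {preposition}.
Rule 2 cannot be satisfied by any choice of tags from the lexicon.
So there is no consistent tagging.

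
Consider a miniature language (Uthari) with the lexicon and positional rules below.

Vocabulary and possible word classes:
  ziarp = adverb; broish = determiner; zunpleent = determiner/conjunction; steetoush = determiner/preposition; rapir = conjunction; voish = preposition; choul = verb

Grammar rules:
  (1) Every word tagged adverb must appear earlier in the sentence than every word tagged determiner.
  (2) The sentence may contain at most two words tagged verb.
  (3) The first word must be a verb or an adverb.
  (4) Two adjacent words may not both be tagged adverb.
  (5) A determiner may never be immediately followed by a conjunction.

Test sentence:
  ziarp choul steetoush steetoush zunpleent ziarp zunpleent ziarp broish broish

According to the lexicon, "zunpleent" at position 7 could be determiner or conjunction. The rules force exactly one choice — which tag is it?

Candidates per position — 1:ziarp {adverb}; 2:choul {verb}; 3:steetoush {determiner,preposition}; 4:steetoush {determiner,preposition}; 5:zunpleent {determiner,conjunction}; 6:ziarp {adverb}; 7:zunpleent {determiner,conjunction}; 8:ziarp {adverb}; 9:broish {determiner}; 10:broish {determiner}.
If word 3 were determiner, no tagging could satisfy rule 1; so word 3 is preposition.
If word 4 were determiner, no tagging could satisfy rule 1; so word 4 is preposition.
If word 5 were determiner, no tagging could satisfy rule 1; so word 5 is conjunction.
If word 7 were determiner, no tagging could satisfy rule 1; so word 7 is conjunction.
The only consistent sequence is: adverb verb preposition preposition conjunction adverb conjunction adverb determiner determiner.
Verifying each rule — rule 1 satisfied; rule 2 satisfied; rule 3 satisfied; rule 4 satisfied; rule 5 satisfied.

conjunction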